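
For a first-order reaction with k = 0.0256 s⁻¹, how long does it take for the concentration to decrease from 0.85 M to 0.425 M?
27.08 s

From ln[A] = ln[A]₀ - k·t: t = ln([A]₀/[A])/k = ln(0.85/0.425)/0.0256 = ln(2.0000)/0.0256 = 0.6931/0.0256 = 27.08 s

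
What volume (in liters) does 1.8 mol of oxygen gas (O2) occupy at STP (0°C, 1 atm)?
At STP, 1 mol of gas occupies 22.4 L
Volume = 1.8 mol × 22.4 L/mol = 40.32 L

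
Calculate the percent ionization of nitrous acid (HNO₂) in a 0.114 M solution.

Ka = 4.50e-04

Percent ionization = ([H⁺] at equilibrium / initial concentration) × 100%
Percent ionization = 6.09%

Let x = [H⁺]. Ka = x²/(C - x) ⇒ x² + (4.50e-04)x - (4.50e-04)(0.114) = 0. x = 6.9409e-03. Percent = (6.9409e-03/0.114) × 100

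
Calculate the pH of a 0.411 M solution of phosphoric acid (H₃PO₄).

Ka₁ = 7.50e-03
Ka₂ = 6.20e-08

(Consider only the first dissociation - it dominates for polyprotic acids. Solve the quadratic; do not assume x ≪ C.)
pH = 1.28

x² + Ka₁·x − Ka₁·C = 0 with Ka₁ = 7.50e-03, C = 0.411.
x = (−Ka₁ + √(Ka₁² + 4·Ka₁·C))/2 = 5.1897e-02 M, so pH = 1.28.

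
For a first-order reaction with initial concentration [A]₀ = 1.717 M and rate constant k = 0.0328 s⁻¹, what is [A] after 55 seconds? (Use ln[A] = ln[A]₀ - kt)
0.2827 M

ln[A] = ln[A]₀ - k·t = ln(1.717) - (0.0328)·(55) = 0.5406 - 1.8040 = -1.2634
[A] = e^(-1.2634) = 0.2827 M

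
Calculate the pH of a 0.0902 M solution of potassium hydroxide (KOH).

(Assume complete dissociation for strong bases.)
pH = 12.96

[OH⁻] = 0.0902 M for strong base. pOH = -log[OH⁻] = 1.04, pH = 14 - pOH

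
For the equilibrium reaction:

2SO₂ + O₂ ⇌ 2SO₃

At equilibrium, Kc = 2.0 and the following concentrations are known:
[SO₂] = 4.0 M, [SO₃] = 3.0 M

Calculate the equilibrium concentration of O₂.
[O₂] = 0.2812 M

Kc = ([SO₃]^2) / ([SO₂]^2 × [O₂]) = 2.0
[O₂]^1 = (product terms)/(Kc · other reactant terms) = 9 / (2.0 · 16) = 0.28125
[O₂] = 0.2812 M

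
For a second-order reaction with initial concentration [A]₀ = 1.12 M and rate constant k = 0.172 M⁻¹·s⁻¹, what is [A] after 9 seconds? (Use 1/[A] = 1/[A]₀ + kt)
0.4097 M

1/[A] = 1/[A]₀ + k·t = 1/1.12 + (0.172)·(9) = 0.8929 + 1.5480 = 2.4409
[A] = 1/2.4409 = 0.4097 M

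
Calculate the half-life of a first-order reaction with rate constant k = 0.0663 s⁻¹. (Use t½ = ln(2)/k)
10.45 s

t½ = ln(2)/k = 0.6931/0.0663 = 10.45 s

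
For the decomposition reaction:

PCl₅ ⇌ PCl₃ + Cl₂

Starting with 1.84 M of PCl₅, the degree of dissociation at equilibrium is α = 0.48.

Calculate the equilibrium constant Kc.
K_c = 0.8153

x = α·[A]₀ = 0.48 × 1.84 = 0.8832 M dissociated.
At eq: [PCl₅] = 1.84 − 0.8832 = 0.9568 M; [PCl₃] = [Cl₂] = x = 0.8832 M.
Kc = [PCl₃][Cl₂]/[PCl₅] = (0.8832)²/0.9568 = 0.8153.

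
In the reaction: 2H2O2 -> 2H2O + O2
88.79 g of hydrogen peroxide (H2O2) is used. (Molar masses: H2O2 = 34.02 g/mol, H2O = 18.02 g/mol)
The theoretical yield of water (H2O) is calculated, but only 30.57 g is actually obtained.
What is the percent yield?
Moles of H2O2 = 88.79 g ÷ 34.02 g/mol = 2.60994 mol
Mole ratio: 2 mol H2O / 2 mol H2O2
Moles of H2O = 2.60994 × (2/2) = 2.60994 mol
Theoretical yield = 2.60994 mol × 18.02 g/mol = 47.031 g
Actual yield = 30.57 g
Percent yield = (30.57 / 47.031) × 100% = 65.0%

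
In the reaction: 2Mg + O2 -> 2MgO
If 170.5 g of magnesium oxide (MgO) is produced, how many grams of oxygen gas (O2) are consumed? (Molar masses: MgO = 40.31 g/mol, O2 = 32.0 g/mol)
Moles of MgO = 170.5 g ÷ 40.31 g/mol = 4.22972 mol
Mole ratio: 1 mol O2 / 2 mol MgO
Moles of O2 = 4.22972 × (1/2) = 2.11486 mol
Mass of O2 = 2.11486 mol × 32.0 g/mol = 67.68 g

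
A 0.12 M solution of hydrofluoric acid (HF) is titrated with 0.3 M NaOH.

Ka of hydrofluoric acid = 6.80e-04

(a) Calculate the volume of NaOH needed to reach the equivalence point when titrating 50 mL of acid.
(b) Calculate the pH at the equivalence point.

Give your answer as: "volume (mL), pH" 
V = 20.0 mL, pH = 8.05

(a) At equivalence: moles acid = moles base.
moles acid = 0.12 × 0.05 = 0.006 mol; V_NaOH = 0.006/0.3 = 0.02 L = 20.0 mL.
(b) At equivalence, all acid → conjugate base A⁻ at [A⁻] = 0.006/0.07 = 0.08571 M.
Kb = Kw/Ka = 1.0e-14/6.80e-04 = 1.471e-11; [OH⁻] = √(Kb·[A⁻]) = 1.123e-06; pOH = 5.95; pH = 14 − pOH = 8.05.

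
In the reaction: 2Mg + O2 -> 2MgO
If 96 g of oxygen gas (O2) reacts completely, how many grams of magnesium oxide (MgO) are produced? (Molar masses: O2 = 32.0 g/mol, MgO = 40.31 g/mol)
Moles of O2 = 96 g ÷ 32.0 g/mol = 3 mol
Mole ratio: 2 mol MgO / 1 mol O2
Moles of MgO = 3 × (2/1) = 6 mol
Mass of MgO = 6 mol × 40.31 g/mol = 241.9 g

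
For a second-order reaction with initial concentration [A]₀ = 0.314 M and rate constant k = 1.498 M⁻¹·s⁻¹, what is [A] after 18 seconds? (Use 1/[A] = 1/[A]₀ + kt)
0.0332 M

1/[A] = 1/[A]₀ + k·t = 1/0.314 + (1.498)·(18) = 3.1847 + 26.9640 = 30.1487
[A] = 1/30.1487 = 0.0332 M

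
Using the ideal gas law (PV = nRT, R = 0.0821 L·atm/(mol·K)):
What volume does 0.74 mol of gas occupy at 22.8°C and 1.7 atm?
T = 22.8°C + 273.15 = 295.95 K
V = nRT/P = (0.74 × 0.0821 × 295.95) / 1.7
V = 10.58 L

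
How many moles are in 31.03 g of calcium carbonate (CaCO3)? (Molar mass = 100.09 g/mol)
Moles = 31.03 g ÷ 100.09 g/mol = 0.31 mol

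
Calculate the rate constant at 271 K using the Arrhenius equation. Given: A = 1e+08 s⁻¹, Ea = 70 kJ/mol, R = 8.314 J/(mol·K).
3.21e-06 s⁻¹

k = A·exp(-Ea/(R·T)) = 1e+08·exp(-70000/(8.314·271)) = 1e+08·exp(-31.0684) = 1e+08·3.2149e-14 = 3.21e-06 s⁻¹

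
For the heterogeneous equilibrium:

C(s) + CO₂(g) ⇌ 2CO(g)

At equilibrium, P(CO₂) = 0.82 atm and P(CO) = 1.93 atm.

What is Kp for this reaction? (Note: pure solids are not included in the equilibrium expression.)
K_p = 4.543

Solid C is excluded.
Kp = P(CO)²/P(CO₂) = (1.93)²/0.82 = 3.725/0.82 = 4.543.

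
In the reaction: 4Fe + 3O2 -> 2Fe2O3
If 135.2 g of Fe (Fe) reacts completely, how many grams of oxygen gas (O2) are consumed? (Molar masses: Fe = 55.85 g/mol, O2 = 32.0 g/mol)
Moles of Fe = 135.2 g ÷ 55.85 g/mol = 2.42077 mol
Mole ratio: 3 mol O2 / 4 mol Fe
Moles of O2 = 2.42077 × (3/4) = 1.81558 mol
Mass of O2 = 1.81558 mol × 32.0 g/mol = 58.1 g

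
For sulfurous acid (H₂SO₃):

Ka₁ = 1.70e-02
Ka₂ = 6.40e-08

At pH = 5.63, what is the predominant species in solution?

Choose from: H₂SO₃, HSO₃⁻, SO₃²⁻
HSO₃⁻

pKa1 = 1.77, pKa2 = 7.19. Each pKa is the crossover between adjacent species; pH = 5.63 lies in the region where HSO₃⁻ predominates.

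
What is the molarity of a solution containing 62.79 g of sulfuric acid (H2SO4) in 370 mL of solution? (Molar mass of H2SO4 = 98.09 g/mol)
Moles of H2SO4 = 62.79 g ÷ 98.09 g/mol = 0.640126 mol
Volume = 370 mL = 0.37 L
Molarity = 0.640126 mol ÷ 0.37 L = 1.73 M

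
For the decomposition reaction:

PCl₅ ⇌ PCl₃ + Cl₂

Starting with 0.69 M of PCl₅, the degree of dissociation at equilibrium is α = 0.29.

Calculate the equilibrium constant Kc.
K_c = 0.0817

x = α·[A]₀ = 0.29 × 0.69 = 0.2001 M dissociated.
At eq: [PCl₅] = 0.69 − 0.2001 = 0.4899 M; [PCl₃] = [Cl₂] = x = 0.2001 M.
Kc = [PCl₃][Cl₂]/[PCl₅] = (0.2001)²/0.4899 = 0.08173.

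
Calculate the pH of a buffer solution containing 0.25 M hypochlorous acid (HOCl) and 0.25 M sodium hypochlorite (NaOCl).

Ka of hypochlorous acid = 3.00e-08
pH = 7.52

pKa = -log(3.00e-08) = 7.52. pH = pKa + log([A⁻]/[HA]) = 7.52 + log(0.25/0.25)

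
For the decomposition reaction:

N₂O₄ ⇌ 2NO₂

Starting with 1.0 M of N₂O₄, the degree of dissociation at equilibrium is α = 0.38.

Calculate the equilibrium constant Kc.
K_c = 0.9316

x = α·[A]₀ = 0.38 × 1.0 = 0.38 M dissociated.
At eq: [N₂O₄] = 1.0 − 0.38 = 0.62 M; [NO₂] = 2x = 0.76 M.
Kc = [NO₂]²/[N₂O₄] = (0.76)²/0.62 = 0.9316.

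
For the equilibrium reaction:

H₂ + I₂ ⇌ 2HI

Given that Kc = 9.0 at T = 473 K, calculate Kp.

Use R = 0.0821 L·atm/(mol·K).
K_p = 9.0000

Δn = (moles gaseous products) − (moles gaseous reactants) = 0
T = 473 K; RT = 0.0821 × 473 = 38.8333
Kp = Kc·(RT)^Δn = 9.0 × (38.8333)^0 = 9.0 × 1 = 9.0000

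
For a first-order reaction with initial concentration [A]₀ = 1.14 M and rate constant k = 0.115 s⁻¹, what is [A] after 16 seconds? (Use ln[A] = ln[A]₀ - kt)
0.1811 M

ln[A] = ln[A]₀ - k·t = ln(1.14) - (0.115)·(16) = 0.1310 - 1.8400 = -1.7090
[A] = e^(-1.7090) = 0.1811 M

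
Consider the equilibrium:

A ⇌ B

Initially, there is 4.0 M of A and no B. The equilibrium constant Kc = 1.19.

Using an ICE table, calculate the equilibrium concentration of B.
[B] = 2.174 M

ICE: [A] = 4.0 − x, [B] = x.
Kc = x/(4.0 − x) = 1.19 ⇒ x = 1.19·4.0/(1 + 1.19) = 4.76/2.19 = 2.174.
[B] = x = 2.174 M.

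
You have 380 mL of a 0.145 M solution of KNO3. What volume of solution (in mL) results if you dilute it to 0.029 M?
Using M₁V₁ = M₂V₂:
0.145 × 380 = 0.029 × V₂
V₂ = (0.145 × 380) / 0.029 = 1900 mL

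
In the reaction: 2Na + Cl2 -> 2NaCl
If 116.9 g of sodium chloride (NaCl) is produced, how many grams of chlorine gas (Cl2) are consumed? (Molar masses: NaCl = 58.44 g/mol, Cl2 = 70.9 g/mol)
Moles of NaCl = 116.9 g ÷ 58.44 g/mol = 2.00034 mol
Mole ratio: 1 mol Cl2 / 2 mol NaCl
Moles of Cl2 = 2.00034 × (1/2) = 1.00017 mol
Mass of Cl2 = 1.00017 mol × 70.9 g/mol = 70.91 g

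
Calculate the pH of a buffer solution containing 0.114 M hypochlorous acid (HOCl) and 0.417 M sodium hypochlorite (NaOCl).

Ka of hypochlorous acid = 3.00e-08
pH = 8.09

pKa = -log(3.00e-08) = 7.52. pH = pKa + log([A⁻]/[HA]) = 7.52 + log(0.417/0.114)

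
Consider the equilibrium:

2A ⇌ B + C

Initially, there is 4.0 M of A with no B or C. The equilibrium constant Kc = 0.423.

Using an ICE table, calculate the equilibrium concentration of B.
[B] = 1.131 M

ICE: [A] = 4.0 − 2x, [B] = [C] = x.
Kc = x²/(4.0 − 2x)² = 0.423 ⇒ √Kc = x/(4.0 − 2x).
x = √0.423·4.0/(1 + 2√0.423) = 0.65038·4.0/2.3008 = 1.1307.
[B] = x = 1.131 M.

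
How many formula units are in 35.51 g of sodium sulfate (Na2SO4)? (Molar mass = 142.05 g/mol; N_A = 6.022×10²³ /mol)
Moles = 35.51 g ÷ 142.05 g/mol = 0.249982 mol
Formula units = 0.249982 mol × 6.022×10²³ /mol = 1.505e+23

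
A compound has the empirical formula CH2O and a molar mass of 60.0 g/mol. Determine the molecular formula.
Empirical formula mass of CH2O = 30.03 g/mol
Multiplier = 60.0 / 30.03 ≈ 2
Molecular formula = (CH2O) × 2 = C2H4O2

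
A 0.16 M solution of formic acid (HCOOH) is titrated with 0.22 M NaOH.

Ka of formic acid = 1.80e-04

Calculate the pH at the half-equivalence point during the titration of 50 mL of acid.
pH = pKa = 3.74

At the half-equivalence point, [HA] = [A⁻], so by Henderson–Hasselbalch pH = pKa + log(1) = pKa.
pKa = −log(1.80e-04) = 3.74.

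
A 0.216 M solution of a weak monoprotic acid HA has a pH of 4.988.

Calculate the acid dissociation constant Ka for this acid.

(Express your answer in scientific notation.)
K_a = 4.89e-10

[H⁺] = 10^(−pH) = 10^(−4.988) = 1.028e-05 M. For HA ⇌ H⁺ + A⁻, Ka = x²/(C − x) = (1.028e-05)²/(0.216 − 1.028e-05) = 4.89e-10.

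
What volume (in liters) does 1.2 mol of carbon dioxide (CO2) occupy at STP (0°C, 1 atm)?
At STP, 1 mol of gas occupies 22.4 L
Volume = 1.2 mol × 22.4 L/mol = 26.88 L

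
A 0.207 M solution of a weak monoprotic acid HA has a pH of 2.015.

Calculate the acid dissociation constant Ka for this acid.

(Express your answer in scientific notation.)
K_a = 4.73e-04

[H⁺] = 10^(−pH) = 10^(−2.015) = 9.661e-03 M. For HA ⇌ H⁺ + A⁻, Ka = x²/(C − x) = (9.661e-03)²/(0.207 − 9.661e-03) = 4.73e-04.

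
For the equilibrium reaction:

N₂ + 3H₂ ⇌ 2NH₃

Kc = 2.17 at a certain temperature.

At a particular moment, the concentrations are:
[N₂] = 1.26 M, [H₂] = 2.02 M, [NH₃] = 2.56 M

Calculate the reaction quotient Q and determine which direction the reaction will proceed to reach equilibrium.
Q = 0.631, Q < K, reaction proceeds forward (toward products)

Q = ([NH₃]^2) / ([N₂] × [H₂]^3)
  = ((2.56)^2) / ((1.26)·(2.02)^3) = 6.5536/10.385 = 0.631
Since Q = 0.631 < Kc = 2.17, the reaction proceeds forward (toward products) to reach equilibrium.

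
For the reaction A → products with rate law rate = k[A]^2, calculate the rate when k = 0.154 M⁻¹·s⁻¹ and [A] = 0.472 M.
0.03431 M/s

rate = k·[A]^2 = 0.154·(0.472)^2 = 0.154·0.222784 = 0.03431 M/s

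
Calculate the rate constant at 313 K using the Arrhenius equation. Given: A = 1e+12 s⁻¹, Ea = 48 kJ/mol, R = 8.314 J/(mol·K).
9.76e+03 s⁻¹

k = A·exp(-Ea/(R·T)) = 1e+12·exp(-48000/(8.314·313)) = 1e+12·exp(-18.4453) = 1e+12·9.7563e-09 = 9.76e+03 s⁻¹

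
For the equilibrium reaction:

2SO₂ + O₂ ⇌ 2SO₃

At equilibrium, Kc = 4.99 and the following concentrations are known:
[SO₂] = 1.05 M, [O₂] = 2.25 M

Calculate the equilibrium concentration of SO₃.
[SO₃] = 3.5183 M

Kc = ([SO₃]^2) / ([SO₂]^2 × [O₂]) = 4.99
[SO₃]^2 = Kc · (reactant terms)/(other product terms) = 4.99 · 2.4806 / 1 = 12.378
[SO₃] = (12.378)^(1/2) = 3.5183 M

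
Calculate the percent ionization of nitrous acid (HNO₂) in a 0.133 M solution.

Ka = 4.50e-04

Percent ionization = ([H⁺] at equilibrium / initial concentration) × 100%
Percent ionization = 5.65%

Let x = [H⁺]. Ka = x²/(C - x) ⇒ x² + (4.50e-04)x - (4.50e-04)(0.133) = 0. x = 7.5145e-03. Percent = (7.5145e-03/0.133) × 100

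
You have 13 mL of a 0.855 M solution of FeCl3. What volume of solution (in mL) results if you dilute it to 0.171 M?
Using M₁V₁ = M₂V₂:
0.855 × 13 = 0.171 × V₂
V₂ = (0.855 × 13) / 0.171 = 65 mL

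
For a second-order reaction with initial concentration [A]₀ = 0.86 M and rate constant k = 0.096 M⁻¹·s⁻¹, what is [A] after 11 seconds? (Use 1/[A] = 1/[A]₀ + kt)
0.4507 M

1/[A] = 1/[A]₀ + k·t = 1/0.86 + (0.096)·(11) = 1.1628 + 1.0560 = 2.2188
[A] = 1/2.2188 = 0.4507 M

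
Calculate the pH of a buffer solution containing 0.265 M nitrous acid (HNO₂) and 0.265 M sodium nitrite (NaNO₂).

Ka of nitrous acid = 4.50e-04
pH = 3.35

pKa = -log(4.50e-04) = 3.35. pH = pKa + log([A⁻]/[HA]) = 3.35 + log(0.265/0.265)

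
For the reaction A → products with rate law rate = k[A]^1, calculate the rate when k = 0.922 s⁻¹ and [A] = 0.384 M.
0.354 M/s

rate = k·[A]^1 = 0.922·(0.384)^1 = 0.922·0.384 = 0.354 M/s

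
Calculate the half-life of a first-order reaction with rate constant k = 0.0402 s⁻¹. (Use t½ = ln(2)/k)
17.24 s

t½ = ln(2)/k = 0.6931/0.0402 = 17.24 s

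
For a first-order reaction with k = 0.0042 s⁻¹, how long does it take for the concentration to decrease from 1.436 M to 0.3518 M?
334.89 s

From ln[A] = ln[A]₀ - k·t: t = ln([A]₀/[A])/k = ln(1.436/0.3518)/0.0042 = ln(4.0819)/0.0042 = 1.4066/0.0042 = 334.89 s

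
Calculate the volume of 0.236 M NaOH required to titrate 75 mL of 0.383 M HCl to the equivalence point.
V_{base} = 121.7 mL

At equivalence: moles acid = moles base.
moles HCl = 0.383 M × 0.075 L = 0.028725 mol
V_NaOH = 0.028725 mol ÷ 0.236 M = 0.1217 L = 121.7 mL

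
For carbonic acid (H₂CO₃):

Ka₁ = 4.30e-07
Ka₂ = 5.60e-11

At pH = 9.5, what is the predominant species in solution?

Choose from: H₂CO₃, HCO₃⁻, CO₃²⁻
HCO₃⁻

pKa1 = 6.37, pKa2 = 10.25. Each pKa is the crossover between adjacent species; pH = 9.5 lies in the region where HCO₃⁻ predominates.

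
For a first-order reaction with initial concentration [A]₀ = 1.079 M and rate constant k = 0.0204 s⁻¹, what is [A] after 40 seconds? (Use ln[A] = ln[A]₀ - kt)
0.4771 M

ln[A] = ln[A]₀ - k·t = ln(1.079) - (0.0204)·(40) = 0.0760 - 0.8160 = -0.7400
[A] = e^(-0.7400) = 0.4771 M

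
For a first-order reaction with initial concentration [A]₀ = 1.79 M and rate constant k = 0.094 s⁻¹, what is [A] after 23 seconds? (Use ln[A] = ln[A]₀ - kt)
0.2060 M

ln[A] = ln[A]₀ - k·t = ln(1.79) - (0.094)·(23) = 0.5822 - 2.1620 = -1.5798
[A] = e^(-1.5798) = 0.2060 M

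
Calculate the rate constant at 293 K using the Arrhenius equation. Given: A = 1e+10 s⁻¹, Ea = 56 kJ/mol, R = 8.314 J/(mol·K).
1.04e+00 s⁻¹

k = A·exp(-Ea/(R·T)) = 1e+10·exp(-56000/(8.314·293)) = 1e+10·exp(-22.9885) = 1e+10·1.0381e-10 = 1.04e+00 s⁻¹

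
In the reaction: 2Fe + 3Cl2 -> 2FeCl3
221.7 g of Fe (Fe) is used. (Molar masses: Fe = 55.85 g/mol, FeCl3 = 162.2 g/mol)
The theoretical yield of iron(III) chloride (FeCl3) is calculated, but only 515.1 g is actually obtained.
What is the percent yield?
Moles of Fe = 221.7 g ÷ 55.85 g/mol = 3.96956 mol
Mole ratio: 2 mol FeCl3 / 2 mol Fe
Moles of FeCl3 = 3.96956 × (2/2) = 3.96956 mol
Theoretical yield = 3.96956 mol × 162.2 g/mol = 643.86 g
Actual yield = 515.1 g
Percent yield = (515.1 / 643.86) × 100% = 80.0%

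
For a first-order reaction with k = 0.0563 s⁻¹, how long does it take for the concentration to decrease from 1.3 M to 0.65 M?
12.31 s

From ln[A] = ln[A]₀ - k·t: t = ln([A]₀/[A])/k = ln(1.3/0.65)/0.0563 = ln(2.0000)/0.0563 = 0.6931/0.0563 = 12.31 s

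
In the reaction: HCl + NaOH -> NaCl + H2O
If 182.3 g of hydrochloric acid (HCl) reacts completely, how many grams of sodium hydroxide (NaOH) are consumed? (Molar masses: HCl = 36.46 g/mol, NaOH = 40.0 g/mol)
Moles of HCl = 182.3 g ÷ 36.46 g/mol = 5 mol
Mole ratio: 1 mol NaOH / 1 mol HCl
Moles of NaOH = 5 × (1/1) = 5 mol
Mass of NaOH = 5 mol × 40.0 g/mol = 200 g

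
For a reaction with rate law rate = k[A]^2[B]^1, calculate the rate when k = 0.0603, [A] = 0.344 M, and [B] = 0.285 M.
0.002034 M/s

rate = k·[A]^2·[B]^1 = 0.0603·(0.344)^2·(0.285)^1 = 0.0603·0.118336·0.285 = 0.002034 M/s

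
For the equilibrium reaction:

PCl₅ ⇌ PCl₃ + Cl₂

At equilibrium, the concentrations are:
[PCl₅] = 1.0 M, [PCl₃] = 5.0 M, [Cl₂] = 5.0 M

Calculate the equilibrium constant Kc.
K_c = 25.0000

Kc = ([PCl₃] × [Cl₂]) / ([PCl₅])
   = ((5.0)·(5.0)) / ((1.0))
   = 25 / 1 = 25.0000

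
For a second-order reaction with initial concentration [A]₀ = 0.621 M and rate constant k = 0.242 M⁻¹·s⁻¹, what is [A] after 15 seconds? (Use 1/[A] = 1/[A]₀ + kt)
0.1908 M

1/[A] = 1/[A]₀ + k·t = 1/0.621 + (0.242)·(15) = 1.6103 + 3.6300 = 5.2403
[A] = 1/5.2403 = 0.1908 M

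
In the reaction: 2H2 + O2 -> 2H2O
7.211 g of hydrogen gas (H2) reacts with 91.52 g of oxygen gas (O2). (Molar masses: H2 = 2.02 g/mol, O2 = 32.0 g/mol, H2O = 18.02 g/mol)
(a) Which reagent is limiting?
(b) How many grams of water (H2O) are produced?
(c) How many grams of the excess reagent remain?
(a) H2, (b) 64.33 g, (c) 34.4 g

Moles of H2 = 7.211 g ÷ 2.02 g/mol = 3.5698 mol
Moles of O2 = 91.52 g ÷ 32.0 g/mol = 2.86 mol
Moles ÷ coefficient: H2: 3.5698/2 = 1.785, O2: 2.86/1 = 2.86
(a) H2 has the smaller value, so H2 is the limiting reagent.
(b) Moles of H2O = 3.5698 mol H2 × (2/2) = 3.5698 mol; mass = 3.5698 mol × 18.02 g/mol = 64.33 g
(c) O2 consumed = 3.5698 × (1/2) = 1.7849 mol; remaining = 2.86 − 1.7849 = 1.0751 mol; mass = 1.0751 mol × 32.0 g/mol = 34.4 g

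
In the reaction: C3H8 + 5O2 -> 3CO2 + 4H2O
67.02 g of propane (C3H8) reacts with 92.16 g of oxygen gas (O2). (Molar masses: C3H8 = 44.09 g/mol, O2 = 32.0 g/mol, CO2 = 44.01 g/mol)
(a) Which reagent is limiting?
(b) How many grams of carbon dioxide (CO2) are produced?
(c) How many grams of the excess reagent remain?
(a) O2, (b) 76.05 g, (c) 41.62 g

Moles of C3H8 = 67.02 g ÷ 44.09 g/mol = 1.52007 mol
Moles of O2 = 92.16 g ÷ 32.0 g/mol = 2.88 mol
Moles ÷ coefficient: C3H8: 1.52007/1 = 1.52, O2: 2.88/5 = 0.576
(a) O2 has the smaller value, so O2 is the limiting reagent.
(b) Moles of CO2 = 2.88 mol O2 × (3/5) = 1.728 mol; mass = 1.728 mol × 44.01 g/mol = 76.05 g
(c) C3H8 consumed = 2.88 × (1/5) = 0.576 mol; remaining = 1.52007 − 0.576 = 0.944073 mol; mass = 0.944073 mol × 44.09 g/mol = 41.62 g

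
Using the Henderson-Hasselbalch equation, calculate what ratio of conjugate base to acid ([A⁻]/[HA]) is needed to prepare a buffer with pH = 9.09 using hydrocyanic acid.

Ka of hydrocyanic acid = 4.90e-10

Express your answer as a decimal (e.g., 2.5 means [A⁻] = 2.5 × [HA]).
[A⁻]/[HA] = 0.603

pKa = −log(4.90e-10) = 9.3098. pH = pKa + log([A⁻]/[HA]). 9.09 = 9.3098 + log(ratio). log(ratio) = 9.09 − 9.3098 = -0.2198. ratio = 10^(-0.2198) = 0.603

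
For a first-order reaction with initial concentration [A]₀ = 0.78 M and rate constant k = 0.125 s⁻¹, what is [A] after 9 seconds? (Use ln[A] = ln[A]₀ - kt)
0.2532 M

ln[A] = ln[A]₀ - k·t = ln(0.78) - (0.125)·(9) = -0.2485 - 1.1250 = -1.3735
[A] = e^(-1.3735) = 0.2532 M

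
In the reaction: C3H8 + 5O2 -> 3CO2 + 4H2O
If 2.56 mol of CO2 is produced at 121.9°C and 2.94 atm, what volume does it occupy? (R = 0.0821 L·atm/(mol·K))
T = 121.9°C + 273.15 = 395.05 K
V = nRT/P = (2.56 × 0.0821 × 395.05) / 2.94
V = 28.24 L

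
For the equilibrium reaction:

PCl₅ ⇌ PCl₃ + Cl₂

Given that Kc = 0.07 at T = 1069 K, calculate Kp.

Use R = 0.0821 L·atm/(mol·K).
K_p = 6.1435

Δn = (moles gaseous products) − (moles gaseous reactants) = 1
T = 1069 K; RT = 0.0821 × 1069 = 87.7649
Kp = Kc·(RT)^Δn = 0.07 × (87.7649)^1 = 0.07 × 87.7649 = 6.1435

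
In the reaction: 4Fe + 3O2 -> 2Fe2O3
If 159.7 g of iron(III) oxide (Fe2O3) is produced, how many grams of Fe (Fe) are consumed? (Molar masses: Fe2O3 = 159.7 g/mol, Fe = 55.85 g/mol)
Moles of Fe2O3 = 159.7 g ÷ 159.7 g/mol = 1 mol
Mole ratio: 4 mol Fe / 2 mol Fe2O3
Moles of Fe = 1 × (4/2) = 2 mol
Mass of Fe = 2 mol × 55.85 g/mol = 111.7 g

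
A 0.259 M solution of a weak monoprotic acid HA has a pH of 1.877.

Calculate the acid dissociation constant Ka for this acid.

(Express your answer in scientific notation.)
K_a = 7.17e-04

[H⁺] = 10^(−pH) = 10^(−1.877) = 1.327e-02 M. For HA ⇌ H⁺ + A⁻, Ka = x²/(C − x) = (1.327e-02)²/(0.259 − 1.327e-02) = 7.17e-04.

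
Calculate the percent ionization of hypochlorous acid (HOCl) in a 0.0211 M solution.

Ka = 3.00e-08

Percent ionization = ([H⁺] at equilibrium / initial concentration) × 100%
Percent ionization = 0.119%

Let x = [H⁺]. Ka = x²/(C - x) ⇒ x² + (3.00e-08)x - (3.00e-08)(0.0211) = 0. x = 2.5144e-05. Percent = (2.5144e-05/0.0211) × 100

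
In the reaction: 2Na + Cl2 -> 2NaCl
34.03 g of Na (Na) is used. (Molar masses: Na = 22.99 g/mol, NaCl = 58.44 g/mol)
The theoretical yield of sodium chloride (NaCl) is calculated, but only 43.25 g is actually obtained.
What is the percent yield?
Moles of Na = 34.03 g ÷ 22.99 g/mol = 1.48021 mol
Mole ratio: 2 mol NaCl / 2 mol Na
Moles of NaCl = 1.48021 × (2/2) = 1.48021 mol
Theoretical yield = 1.48021 mol × 58.44 g/mol = 86.503 g
Actual yield = 43.25 g
Percent yield = (43.25 / 86.503) × 100% = 50.0%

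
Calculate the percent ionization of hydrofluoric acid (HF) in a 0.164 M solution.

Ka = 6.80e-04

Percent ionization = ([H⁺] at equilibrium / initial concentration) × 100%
Percent ionization = 6.24%

Let x = [H⁺]. Ka = x²/(C - x) ⇒ x² + (6.80e-04)x - (6.80e-04)(0.164) = 0. x = 1.0226e-02. Percent = (1.0226e-02/0.164) × 100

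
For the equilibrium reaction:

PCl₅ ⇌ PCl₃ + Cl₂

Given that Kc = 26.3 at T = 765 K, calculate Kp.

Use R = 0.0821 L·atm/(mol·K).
K_p = 1.65e+03

Δn = (moles gaseous products) − (moles gaseous reactants) = 1
T = 765 K; RT = 0.0821 × 765 = 62.8065
Kp = Kc·(RT)^Δn = 26.3 × (62.8065)^1 = 26.3 × 62.8065 = 1.65e+03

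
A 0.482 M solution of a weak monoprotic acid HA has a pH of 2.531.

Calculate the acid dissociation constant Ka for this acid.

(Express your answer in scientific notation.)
K_a = 1.81e-05

[H⁺] = 10^(−pH) = 10^(−2.531) = 2.944e-03 M. For HA ⇌ H⁺ + A⁻, Ka = x²/(C − x) = (2.944e-03)²/(0.482 − 2.944e-03) = 1.81e-05.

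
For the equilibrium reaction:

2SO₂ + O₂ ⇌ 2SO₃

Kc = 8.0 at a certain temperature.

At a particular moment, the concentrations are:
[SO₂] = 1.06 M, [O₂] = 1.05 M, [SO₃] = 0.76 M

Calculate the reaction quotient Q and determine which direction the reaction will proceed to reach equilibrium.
Q = 0.490, Q < K, reaction proceeds forward (toward products)

Q = ([SO₃]^2) / ([SO₂]^2 × [O₂])
  = ((0.76)^2) / ((1.06)^2·(1.05)) = 0.5776/1.1798 = 0.4896
Since Q = 0.4896 < Kc = 8.0, the reaction proceeds forward (toward products) to reach equilibrium.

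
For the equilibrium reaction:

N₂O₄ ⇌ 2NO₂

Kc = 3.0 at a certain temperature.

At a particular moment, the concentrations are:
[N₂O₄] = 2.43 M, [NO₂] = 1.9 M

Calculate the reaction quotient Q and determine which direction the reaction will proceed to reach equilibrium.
Q = 1.486, Q < K, reaction proceeds forward (toward products)

Q = ([NO₂]^2) / ([N₂O₄])
  = ((1.9)^2) / ((2.43)) = 3.61/2.43 = 1.486
Since Q = 1.486 < Kc = 3.0, the reaction proceeds forward (toward products) to reach equilibrium.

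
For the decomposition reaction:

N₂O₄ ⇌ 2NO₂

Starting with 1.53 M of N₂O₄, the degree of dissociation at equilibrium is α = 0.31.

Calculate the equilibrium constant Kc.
K_c = 0.8524

x = α·[A]₀ = 0.31 × 1.53 = 0.4743 M dissociated.
At eq: [N₂O₄] = 1.53 − 0.4743 = 1.056 M; [NO₂] = 2x = 0.9486 M.
Kc = [NO₂]²/[N₂O₄] = (0.9486)²/1.056 = 0.8524.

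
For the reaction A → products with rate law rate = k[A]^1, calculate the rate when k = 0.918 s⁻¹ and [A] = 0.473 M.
0.4342 M/s

rate = k·[A]^1 = 0.918·(0.473)^1 = 0.918·0.473 = 0.4342 M/s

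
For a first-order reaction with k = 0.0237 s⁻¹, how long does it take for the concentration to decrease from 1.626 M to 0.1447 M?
102.08 s

From ln[A] = ln[A]₀ - k·t: t = ln([A]₀/[A])/k = ln(1.626/0.1447)/0.0237 = ln(11.2370)/0.0237 = 2.4192/0.0237 = 102.08 s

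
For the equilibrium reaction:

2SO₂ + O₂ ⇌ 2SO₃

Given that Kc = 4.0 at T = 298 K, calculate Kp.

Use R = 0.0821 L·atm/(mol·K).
K_p = 0.1635

Δn = (moles gaseous products) − (moles gaseous reactants) = -1
T = 298 K; RT = 0.0821 × 298 = 24.4658
Kp = Kc·(RT)^Δn = 4.0 × (24.4658)^-1 = 4.0 × 0.0408734 = 0.1635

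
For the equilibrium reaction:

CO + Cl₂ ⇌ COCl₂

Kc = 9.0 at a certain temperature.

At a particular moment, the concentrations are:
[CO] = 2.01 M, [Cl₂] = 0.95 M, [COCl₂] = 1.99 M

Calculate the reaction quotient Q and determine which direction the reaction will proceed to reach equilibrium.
Q = 1.042, Q < K, reaction proceeds forward (toward products)

Q = ([COCl₂]) / ([CO] × [Cl₂])
  = ((1.99)) / ((2.01)·(0.95)) = 1.99/1.9095 = 1.042
Since Q = 1.042 < Kc = 9.0, the reaction proceeds forward (toward products) to reach equilibrium.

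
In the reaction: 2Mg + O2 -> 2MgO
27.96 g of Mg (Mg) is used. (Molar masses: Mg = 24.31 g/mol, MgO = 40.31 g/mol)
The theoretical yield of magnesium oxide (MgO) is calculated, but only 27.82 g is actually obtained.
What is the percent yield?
Moles of Mg = 27.96 g ÷ 24.31 g/mol = 1.15014 mol
Mole ratio: 2 mol MgO / 2 mol Mg
Moles of MgO = 1.15014 × (2/2) = 1.15014 mol
Theoretical yield = 1.15014 mol × 40.31 g/mol = 46.362 g
Actual yield = 27.82 g
Percent yield = (27.82 / 46.362) × 100% = 60.0%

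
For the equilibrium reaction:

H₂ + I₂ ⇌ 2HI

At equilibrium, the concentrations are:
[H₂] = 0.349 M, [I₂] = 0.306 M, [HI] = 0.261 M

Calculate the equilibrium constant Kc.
K_c = 0.6379

Kc = ([HI]^2) / ([H₂] × [I₂])
   = ((0.261)^2) / ((0.349)·(0.306))
   = 0.068121 / 0.10679 = 0.6379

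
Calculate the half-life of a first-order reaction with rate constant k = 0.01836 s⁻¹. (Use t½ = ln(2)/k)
37.75 s

t½ = ln(2)/k = 0.6931/0.01836 = 37.75 s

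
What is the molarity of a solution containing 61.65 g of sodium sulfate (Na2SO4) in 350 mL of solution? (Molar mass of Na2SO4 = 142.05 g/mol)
Moles of Na2SO4 = 61.65 g ÷ 142.05 g/mol = 0.434002 mol
Volume = 350 mL = 0.35 L
Molarity = 0.434002 mol ÷ 0.35 L = 1.24 M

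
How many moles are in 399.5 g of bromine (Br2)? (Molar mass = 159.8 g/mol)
Moles = 399.5 g ÷ 159.8 g/mol = 2.5 mol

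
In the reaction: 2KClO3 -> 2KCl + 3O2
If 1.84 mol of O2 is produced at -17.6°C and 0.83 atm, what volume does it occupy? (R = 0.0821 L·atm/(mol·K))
T = -17.6°C + 273.15 = 255.55 K
V = nRT/P = (1.84 × 0.0821 × 255.55) / 0.83
V = 46.51 L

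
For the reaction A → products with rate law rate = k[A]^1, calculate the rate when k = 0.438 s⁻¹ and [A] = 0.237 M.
0.1038 M/s

rate = k·[A]^1 = 0.438·(0.237)^1 = 0.438·0.237 = 0.1038 M/s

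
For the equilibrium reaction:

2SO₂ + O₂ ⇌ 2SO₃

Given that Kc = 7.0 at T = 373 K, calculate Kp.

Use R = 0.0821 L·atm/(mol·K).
K_p = 0.2286

Δn = (moles gaseous products) − (moles gaseous reactants) = -1
T = 373 K; RT = 0.0821 × 373 = 30.6233
Kp = Kc·(RT)^Δn = 7.0 × (30.6233)^-1 = 7.0 × 0.0326549 = 0.2286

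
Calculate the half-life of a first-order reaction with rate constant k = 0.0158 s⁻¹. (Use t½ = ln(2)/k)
43.87 s

t½ = ln(2)/k = 0.6931/0.0158 = 43.87 s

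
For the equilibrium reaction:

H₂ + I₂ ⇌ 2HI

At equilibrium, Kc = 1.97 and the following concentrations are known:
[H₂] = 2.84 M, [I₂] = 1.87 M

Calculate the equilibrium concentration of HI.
[HI] = 3.2345 M

Kc = ([HI]^2) / ([H₂] × [I₂]) = 1.97
[HI]^2 = Kc · (reactant terms)/(other product terms) = 1.97 · 5.3108 / 1 = 10.462
[HI] = (10.462)^(1/2) = 3.2345 M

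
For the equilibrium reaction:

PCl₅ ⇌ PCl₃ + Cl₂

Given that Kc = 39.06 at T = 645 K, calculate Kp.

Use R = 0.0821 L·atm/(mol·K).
K_p = 2.07e+03

Δn = (moles gaseous products) − (moles gaseous reactants) = 1
T = 645 K; RT = 0.0821 × 645 = 52.9545
Kp = Kc·(RT)^Δn = 39.06 × (52.9545)^1 = 39.06 × 52.9545 = 2.07e+03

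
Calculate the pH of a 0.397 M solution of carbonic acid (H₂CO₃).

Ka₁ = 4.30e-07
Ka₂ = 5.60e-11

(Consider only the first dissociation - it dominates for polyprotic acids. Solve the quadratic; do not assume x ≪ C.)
pH = 3.38

x² + Ka₁·x − Ka₁·C = 0 with Ka₁ = 4.30e-07, C = 0.397.
x = (−Ka₁ + √(Ka₁² + 4·Ka₁·C))/2 = 4.1296e-04 M, so pH = 3.38.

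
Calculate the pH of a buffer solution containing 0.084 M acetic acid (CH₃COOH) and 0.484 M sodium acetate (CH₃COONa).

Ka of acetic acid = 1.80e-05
pH = 5.51

pKa = -log(1.80e-05) = 4.74. pH = pKa + log([A⁻]/[HA]) = 4.74 + log(0.484/0.084)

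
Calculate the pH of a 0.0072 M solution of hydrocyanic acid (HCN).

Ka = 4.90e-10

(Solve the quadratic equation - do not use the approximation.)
pH = 5.73

x² + Ka×x - Ka×C = 0. Using quadratic formula: [H⁺] = 1.8781e-06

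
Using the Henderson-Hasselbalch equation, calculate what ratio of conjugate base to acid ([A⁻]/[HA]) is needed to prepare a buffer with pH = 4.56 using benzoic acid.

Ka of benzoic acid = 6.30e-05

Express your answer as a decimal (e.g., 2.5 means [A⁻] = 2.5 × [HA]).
[A⁻]/[HA] = 2.287

pKa = −log(6.30e-05) = 4.2007. pH = pKa + log([A⁻]/[HA]). 4.56 = 4.2007 + log(ratio). log(ratio) = 4.56 − 4.2007 = 0.3593. ratio = 10^(0.3593) = 2.287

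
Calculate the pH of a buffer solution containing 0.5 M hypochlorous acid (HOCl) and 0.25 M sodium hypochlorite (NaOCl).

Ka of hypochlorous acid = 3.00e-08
pH = 7.22

pKa = -log(3.00e-08) = 7.52. pH = pKa + log([A⁻]/[HA]) = 7.52 + log(0.25/0.5)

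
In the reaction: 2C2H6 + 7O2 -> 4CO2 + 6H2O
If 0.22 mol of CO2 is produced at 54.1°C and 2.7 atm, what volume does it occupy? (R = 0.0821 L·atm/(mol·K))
T = 54.1°C + 273.15 = 327.25 K
V = nRT/P = (0.22 × 0.0821 × 327.25) / 2.7
V = 2.19 L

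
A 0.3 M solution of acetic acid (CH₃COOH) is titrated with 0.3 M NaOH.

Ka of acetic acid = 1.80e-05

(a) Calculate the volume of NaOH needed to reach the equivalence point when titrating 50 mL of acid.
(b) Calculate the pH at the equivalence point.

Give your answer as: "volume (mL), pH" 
V = 50.0 mL, pH = 8.96

(a) At equivalence: moles acid = moles base.
moles acid = 0.3 × 0.05 = 0.015 mol; V_NaOH = 0.015/0.3 = 0.05 L = 50.0 mL.
(b) At equivalence, all acid → conjugate base A⁻ at [A⁻] = 0.015/0.1 = 0.15 M.
Kb = Kw/Ka = 1.0e-14/1.80e-05 = 5.556e-10; [OH⁻] = √(Kb·[A⁻]) = 9.129e-06; pOH = 5.04; pH = 14 − pOH = 8.96.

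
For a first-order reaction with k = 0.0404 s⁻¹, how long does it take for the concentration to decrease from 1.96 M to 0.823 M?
21.48 s

From ln[A] = ln[A]₀ - k·t: t = ln([A]₀/[A])/k = ln(1.96/0.823)/0.0404 = ln(2.3815)/0.0404 = 0.8677/0.0404 = 21.48 s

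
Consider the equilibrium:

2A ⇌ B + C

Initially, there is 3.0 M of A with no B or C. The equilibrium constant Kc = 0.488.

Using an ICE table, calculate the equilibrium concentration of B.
[B] = 0.874 M

ICE: [A] = 3.0 − 2x, [B] = [C] = x.
Kc = x²/(3.0 − 2x)² = 0.488 ⇒ √Kc = x/(3.0 − 2x).
x = √0.488·3.0/(1 + 2√0.488) = 0.69857·3.0/2.3971 = 0.87425.
[B] = x = 0.874 M.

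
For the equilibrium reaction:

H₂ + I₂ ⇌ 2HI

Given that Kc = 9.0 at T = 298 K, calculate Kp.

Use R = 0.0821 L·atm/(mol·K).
K_p = 9.0000

Δn = (moles gaseous products) − (moles gaseous reactants) = 0
T = 298 K; RT = 0.0821 × 298 = 24.4658
Kp = Kc·(RT)^Δn = 9.0 × (24.4658)^0 = 9.0 × 1 = 9.0000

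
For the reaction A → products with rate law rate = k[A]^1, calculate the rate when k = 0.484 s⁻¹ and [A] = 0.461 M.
0.2231 M/s

rate = k·[A]^1 = 0.484·(0.461)^1 = 0.484·0.461 = 0.2231 M/s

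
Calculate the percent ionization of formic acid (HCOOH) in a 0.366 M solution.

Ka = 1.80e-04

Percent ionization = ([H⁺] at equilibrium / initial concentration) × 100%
Percent ionization = 2.19%

Let x = [H⁺]. Ka = x²/(C - x) ⇒ x² + (1.80e-04)x - (1.80e-04)(0.366) = 0. x = 8.0271e-03. Percent = (8.0271e-03/0.366) × 100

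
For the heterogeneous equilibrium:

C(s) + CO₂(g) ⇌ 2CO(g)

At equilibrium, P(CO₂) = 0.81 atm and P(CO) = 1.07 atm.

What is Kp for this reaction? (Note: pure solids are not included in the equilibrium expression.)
K_p = 1.413

Solid C is excluded.
Kp = P(CO)²/P(CO₂) = (1.07)²/0.81 = 1.145/0.81 = 1.413.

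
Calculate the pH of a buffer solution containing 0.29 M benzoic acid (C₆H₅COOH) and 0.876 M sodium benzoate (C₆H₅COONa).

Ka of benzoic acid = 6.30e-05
pH = 4.68

pKa = -log(6.30e-05) = 4.20. pH = pKa + log([A⁻]/[HA]) = 4.20 + log(0.876/0.29)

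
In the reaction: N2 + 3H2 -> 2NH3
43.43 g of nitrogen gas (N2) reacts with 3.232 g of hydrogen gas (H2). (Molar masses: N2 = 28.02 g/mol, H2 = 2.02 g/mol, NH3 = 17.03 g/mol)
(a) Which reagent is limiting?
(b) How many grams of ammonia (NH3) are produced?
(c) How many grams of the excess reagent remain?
(a) H2, (b) 18.17 g, (c) 28.49 g

Moles of N2 = 43.43 g ÷ 28.02 g/mol = 1.54996 mol
Moles of H2 = 3.232 g ÷ 2.02 g/mol = 1.6 mol
Moles ÷ coefficient: N2: 1.54996/1 = 1.55, H2: 1.6/3 = 0.5333
(a) H2 has the smaller value, so H2 is the limiting reagent.
(b) Moles of NH3 = 1.6 mol H2 × (2/3) = 1.06667 mol; mass = 1.06667 mol × 17.03 g/mol = 18.17 g
(c) N2 consumed = 1.6 × (1/3) = 0.533333 mol; remaining = 1.54996 − 0.533333 = 1.01663 mol; mass = 1.01663 mol × 28.02 g/mol = 28.49 g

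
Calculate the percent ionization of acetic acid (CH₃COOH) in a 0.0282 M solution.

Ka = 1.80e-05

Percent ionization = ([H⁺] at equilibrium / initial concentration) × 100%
Percent ionization = 2.49%

Let x = [H⁺]. Ka = x²/(C - x) ⇒ x² + (1.80e-05)x - (1.80e-05)(0.0282) = 0. x = 7.0352e-04. Percent = (7.0352e-04/0.0282) × 100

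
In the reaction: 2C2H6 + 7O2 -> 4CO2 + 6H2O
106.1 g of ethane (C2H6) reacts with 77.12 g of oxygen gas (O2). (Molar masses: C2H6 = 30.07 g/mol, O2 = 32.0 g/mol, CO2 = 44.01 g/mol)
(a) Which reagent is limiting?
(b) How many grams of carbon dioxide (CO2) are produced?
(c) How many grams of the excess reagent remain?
(a) O2, (b) 60.61 g, (c) 85.39 g

Moles of C2H6 = 106.1 g ÷ 30.07 g/mol = 3.52843 mol
Moles of O2 = 77.12 g ÷ 32.0 g/mol = 2.41 mol
Moles ÷ coefficient: C2H6: 3.52843/2 = 1.764, O2: 2.41/7 = 0.3443
(a) O2 has the smaller value, so O2 is the limiting reagent.
(b) Moles of CO2 = 2.41 mol O2 × (4/7) = 1.37714 mol; mass = 1.37714 mol × 44.01 g/mol = 60.61 g
(c) C2H6 consumed = 2.41 × (2/7) = 0.688571 mol; remaining = 3.52843 − 0.688571 = 2.83986 mol; mass = 2.83986 mol × 30.07 g/mol = 85.39 g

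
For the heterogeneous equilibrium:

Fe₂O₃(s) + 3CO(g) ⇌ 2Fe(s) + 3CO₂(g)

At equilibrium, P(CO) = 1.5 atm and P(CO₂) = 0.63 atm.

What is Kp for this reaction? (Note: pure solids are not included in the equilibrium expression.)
K_p = 0.074

Solids (Fe₂O₃, Fe) are excluded.
Kp = P(CO₂)³/P(CO)³ = (0.63)³/(1.5)³ = 0.25/3.375 = 0.074.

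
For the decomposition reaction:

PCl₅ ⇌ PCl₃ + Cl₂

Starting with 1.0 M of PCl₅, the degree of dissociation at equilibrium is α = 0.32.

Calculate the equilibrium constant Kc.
K_c = 0.1506

x = α·[A]₀ = 0.32 × 1.0 = 0.32 M dissociated.
At eq: [PCl₅] = 1.0 − 0.32 = 0.68 M; [PCl₃] = [Cl₂] = x = 0.32 M.
Kc = [PCl₃][Cl₂]/[PCl₅] = (0.32)²/0.68 = 0.1506.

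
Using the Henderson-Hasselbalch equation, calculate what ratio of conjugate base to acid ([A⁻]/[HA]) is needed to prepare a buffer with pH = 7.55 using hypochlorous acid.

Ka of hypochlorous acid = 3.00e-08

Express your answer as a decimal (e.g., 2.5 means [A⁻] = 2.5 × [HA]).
[A⁻]/[HA] = 1.064

pKa = −log(3.00e-08) = 7.5229. pH = pKa + log([A⁻]/[HA]). 7.55 = 7.5229 + log(ratio). log(ratio) = 7.55 − 7.5229 = 0.0271. ratio = 10^(0.0271) = 1.064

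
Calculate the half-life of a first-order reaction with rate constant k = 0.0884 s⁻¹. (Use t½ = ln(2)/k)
7.84 s

t½ = ln(2)/k = 0.6931/0.0884 = 7.84 s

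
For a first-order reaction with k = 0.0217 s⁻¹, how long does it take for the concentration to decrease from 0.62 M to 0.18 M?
56.99 s

From ln[A] = ln[A]₀ - k·t: t = ln([A]₀/[A])/k = ln(0.62/0.18)/0.0217 = ln(3.4444)/0.0217 = 1.2368/0.0217 = 56.99 s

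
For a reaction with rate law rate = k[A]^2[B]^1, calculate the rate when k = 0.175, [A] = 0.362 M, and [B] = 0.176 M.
0.004036 M/s

rate = k·[A]^2·[B]^1 = 0.175·(0.362)^2·(0.176)^1 = 0.175·0.131044·0.176 = 0.004036 M/s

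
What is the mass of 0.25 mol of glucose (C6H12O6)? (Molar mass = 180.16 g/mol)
Mass = 0.25 mol × 180.16 g/mol = 45.04 g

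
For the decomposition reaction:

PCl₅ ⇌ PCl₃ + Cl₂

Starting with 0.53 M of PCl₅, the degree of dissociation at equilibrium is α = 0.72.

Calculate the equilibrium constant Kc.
K_c = 0.9813

x = α·[A]₀ = 0.72 × 0.53 = 0.3816 M dissociated.
At eq: [PCl₅] = 0.53 − 0.3816 = 0.1484 M; [PCl₃] = [Cl₂] = x = 0.3816 M.
Kc = [PCl₃][Cl₂]/[PCl₅] = (0.3816)²/0.1484 = 0.9813.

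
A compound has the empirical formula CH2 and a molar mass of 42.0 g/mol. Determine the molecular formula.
Empirical formula mass of CH2 = 14.03 g/mol
Multiplier = 42.0 / 14.03 ≈ 3
Molecular formula = (CH2) × 3 = C3H6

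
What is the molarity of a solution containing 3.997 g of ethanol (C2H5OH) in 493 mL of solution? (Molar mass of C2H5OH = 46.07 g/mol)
Moles of C2H5OH = 3.997 g ÷ 46.07 g/mol = 0.0867593 mol
Volume = 493 mL = 0.493 L
Molarity = 0.0867593 mol ÷ 0.493 L = 0.176 M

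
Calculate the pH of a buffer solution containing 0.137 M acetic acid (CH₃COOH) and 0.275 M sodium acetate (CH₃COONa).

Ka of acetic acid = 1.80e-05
pH = 5.05

pKa = -log(1.80e-05) = 4.74. pH = pKa + log([A⁻]/[HA]) = 4.74 + log(0.275/0.137)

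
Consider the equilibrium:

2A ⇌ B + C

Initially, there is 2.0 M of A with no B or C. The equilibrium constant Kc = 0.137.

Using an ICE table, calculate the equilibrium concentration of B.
[B] = 0.425 M

ICE: [A] = 2.0 − 2x, [B] = [C] = x.
Kc = x²/(2.0 − 2x)² = 0.137 ⇒ √Kc = x/(2.0 − 2x).
x = √0.137·2.0/(1 + 2√0.137) = 0.37014·2.0/1.7403 = 0.42538.
[B] = x = 0.425 M.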